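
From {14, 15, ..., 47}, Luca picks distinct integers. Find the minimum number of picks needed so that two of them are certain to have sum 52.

23

Two chosen integers sum to 52 exactly when both halves of some pair {x, 52−x} with 14 ≤ x ≤ 52−x ≤ 38 are chosen — 12 such pairs.
The remaining 10 elements (those with no distinct partner in range) can never complete a 52-sum, so the worst case takes all of them and one from each pair: 10 + 12 = 22.
The 23rd integer has to be the second member of some pair, so 22 + 1 = 23.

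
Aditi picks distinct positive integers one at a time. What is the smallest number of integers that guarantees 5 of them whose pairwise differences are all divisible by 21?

Integers whose pairwise differences are multiples of 21 are exactly those sharing a remainder mod 21. By the pigeonhole principle, the 21 residue classes mod 21 are the pigeonholes.
With 84 integers one could put 4 in each residue class and have no class reach 5.
The 85th integer pushes some class to 5, so 21·4 + 1 = 85.

85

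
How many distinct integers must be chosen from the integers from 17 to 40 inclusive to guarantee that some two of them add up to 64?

17

A set avoiding the sum 64 can contain at most one of each pair {x, 64−x}, plus the 8 elements whose complement lies outside the range or equal to its own complement.
The integers 17, …, 32 (16 of them) are such a set: any two sum to at least 17+18 = 35 and at most 31+32 = 63 < 64.
By the pigeonhole principle, any 17th integer completes one of the 8 pairs, so 17 choices force a sum of 64.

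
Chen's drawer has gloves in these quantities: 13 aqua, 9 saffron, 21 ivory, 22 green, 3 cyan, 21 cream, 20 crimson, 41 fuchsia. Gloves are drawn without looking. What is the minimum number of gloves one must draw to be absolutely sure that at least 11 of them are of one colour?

Pigeonhole: put each drawn glove into a box by colour. The largest draw with every box below 11 takes min(count, 10) from each colour; colours with fewer than 10 contribute all they have.
Σ min(cᵢ, 10) = 10 + 9 + 10 + 10 + 3 + 10 + 10 + 10 = 72.
Draw number 72 + 1 = 73 must push one box to 11.

73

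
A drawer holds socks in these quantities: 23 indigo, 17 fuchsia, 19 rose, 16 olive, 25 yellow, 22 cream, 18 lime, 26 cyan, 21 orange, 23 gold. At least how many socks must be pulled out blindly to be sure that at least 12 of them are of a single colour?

111

By the pigeonhole principle, put each drawn sock into a box by colour. The largest draw with every box below 12 takes min(count, 11) from each colour.
Σ min(cᵢ, 11) = 11 + 11 + 11 + 11 + 11 + 11 + 11 + 11 + 11 + 11 = 110.
Draw number 110 + 1 = 111 must push one box to 12.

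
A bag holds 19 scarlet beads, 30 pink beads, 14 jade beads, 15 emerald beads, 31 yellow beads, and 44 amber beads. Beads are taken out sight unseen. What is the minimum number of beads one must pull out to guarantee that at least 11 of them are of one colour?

The 6 colours are the holes; the beads drawn are the pigeons.
To avoid 11 of any one colour, the worst case takes at most 10 of each colour.
That gives 10 + 10 + 10 + 10 + 10 + 10 = 60 beads with no colour reaching 11.
The next bead forces some colour to 11, so 60 + 1 = 61.

61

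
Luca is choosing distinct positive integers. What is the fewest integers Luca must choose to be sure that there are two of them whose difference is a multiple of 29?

Integers whose pairwise differences are multiples of 29 are exactly those sharing a remainder mod 29. The 29 residue classes mod 29 are the pigeonholes.
With 29 integers one could put 1 in each residue class and have no class reach 2.
The 30th integer pushes some class to 2, so 29·1 + 1 = 30.

30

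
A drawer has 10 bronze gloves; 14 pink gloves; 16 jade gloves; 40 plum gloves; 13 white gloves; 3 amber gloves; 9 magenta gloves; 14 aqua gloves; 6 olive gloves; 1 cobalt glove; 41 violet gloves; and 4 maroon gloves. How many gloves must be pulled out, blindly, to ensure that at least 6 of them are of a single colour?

54

Pigeonhole: the 12 colours are the holes; the gloves drawn are the pigeons.
To avoid 6 of any one colour, the worst case takes at most 5 of each colour, or every glove of a colour that has fewer than 5.
That gives 5 + 5 + 5 + 5 + 5 + 3 + 5 + 5 + 5 + 1 + 5 + 4 = 53 gloves with no colour reaching 6.
The next glove forces some colour to 6, so 53 + 1 = 54.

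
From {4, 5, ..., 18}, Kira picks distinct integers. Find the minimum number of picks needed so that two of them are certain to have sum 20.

10

A set avoiding the sum 20 can contain at most one of each pair {x, 20−x}, plus the 3 elements whose complement lies outside the range or equal to its own complement.
The integers 10, …, 18 (9 of them) are such a set: any two sum to at least 10+11 = 21 > 20.
Any 10th integer completes one of the 6 pairs, so 10 choices force a sum of 20.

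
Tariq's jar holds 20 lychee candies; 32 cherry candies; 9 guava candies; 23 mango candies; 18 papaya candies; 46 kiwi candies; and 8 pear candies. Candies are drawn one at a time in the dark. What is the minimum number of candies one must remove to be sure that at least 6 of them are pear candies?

In the worst case for collecting pear candies, every non-pear candy comes out first.
There are 20 + 32 + 9 + 23 + 18 + 46 = 148 non-pear candies altogether.
After those, each further candy must be pear, so 148 + 6 = 154 draws guarantee 6 pear candies.

154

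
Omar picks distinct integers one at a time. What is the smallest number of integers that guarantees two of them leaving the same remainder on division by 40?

The 40 residue classes mod 40 are the pigeonholes.
With 40 integers one could put 1 in each residue class and have no class reach 2.
The 41st integer pushes some class to 2, so 40·1 + 1 = 41.

41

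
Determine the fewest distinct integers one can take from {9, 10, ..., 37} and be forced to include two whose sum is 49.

A set avoiding the sum 49 can contain at most one of each pair {x, 49−x}, plus the 3 elements whose complement lies outside the range.
The integers 9, …, 24 (16 of them) are such a set: any two sum to at least 9+10 = 19 and at most 23+24 = 47 < 49.
By the pigeonhole principle, any 17th integer completes one of the 13 pairs, so 17 choices force a sum of 49.

17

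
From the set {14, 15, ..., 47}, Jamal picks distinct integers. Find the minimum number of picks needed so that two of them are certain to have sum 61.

18

Two chosen integers sum to 61 exactly when both halves of some pair {x, 61−x} with 14 ≤ x ≤ 61−x ≤ 47 are chosen — 17 such pairs.
Every element belongs to one of those pairs, so the worst case picks one from each: 17 integers.
The 18th integer has to be the second member of some pair, so 17 + 1 = 18.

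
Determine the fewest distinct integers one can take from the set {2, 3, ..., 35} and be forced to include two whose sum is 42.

Two chosen integers sum to 42 exactly when both halves of some pair {x, 42−x} with 7 ≤ x ≤ 42−x ≤ 35 are chosen — 14 such pairs.
The remaining 6 elements (those with no distinct partner in range) can never complete a 42-sum, so the worst case takes all of them and one from each pair: 6 + 14 = 20.
By the pigeonhole principle, the 21st integer has to be the second member of some pair, so 20 + 1 = 21.

21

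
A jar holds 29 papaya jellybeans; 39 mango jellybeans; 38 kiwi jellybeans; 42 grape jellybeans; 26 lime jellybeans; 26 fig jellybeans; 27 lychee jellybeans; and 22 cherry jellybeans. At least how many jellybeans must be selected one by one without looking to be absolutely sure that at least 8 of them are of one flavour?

By pigeonhole, put each drawn jellybean into a box by flavour. The largest draw with every box below 8 takes min(count, 7) from each flavour.
Σ min(cᵢ, 7) = 7 + 7 + 7 + 7 + 7 + 7 + 7 + 7 = 56.
Draw number 56 + 1 = 57 must push one box to 8.

57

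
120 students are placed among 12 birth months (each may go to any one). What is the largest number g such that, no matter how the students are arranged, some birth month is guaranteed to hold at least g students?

Pigeonhole: the 12 birth months are the holes and the 120 students are the pigeons.
If every birth month held at most 9 students, the total would be at most 12 × 9 = 108, which is less than 120.
So some birth month holds at least ⌈120/12⌉ = 10 students.

10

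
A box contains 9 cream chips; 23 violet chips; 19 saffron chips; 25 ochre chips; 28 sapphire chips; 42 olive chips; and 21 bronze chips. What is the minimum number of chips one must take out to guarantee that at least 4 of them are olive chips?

In the worst case for collecting olive chips, every non-olive chip comes out first.
There are 9 + 23 + 19 + 25 + 28 + 21 = 125 non-olive chips altogether.
After those, each further chip must be olive, so 125 + 4 = 129 draws guarantee 4 olive chips.

129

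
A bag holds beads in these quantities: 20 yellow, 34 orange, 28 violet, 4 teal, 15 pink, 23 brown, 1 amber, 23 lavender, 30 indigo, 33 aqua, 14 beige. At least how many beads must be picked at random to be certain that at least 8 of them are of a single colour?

69

The 11 colours are the holes; the beads drawn are the pigeons.
To avoid 8 of any one colour, the worst case takes at most 7 of each colour, or every bead of a colour that has fewer than 7.
That gives 7 + 7 + 7 + 4 + 7 + 7 + 1 + 7 + 7 + 7 + 7 = 68 beads with no colour reaching 8.
The next bead forces some colour to 8, so 68 + 1 = 69.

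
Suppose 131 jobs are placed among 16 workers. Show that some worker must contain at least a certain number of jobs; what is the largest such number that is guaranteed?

The 16 workers are the holes and the 131 jobs are the pigeons.
If every worker held at most 8 jobs, the total would be at most 16 × 8 = 128, which is less than 131.
So some worker holds at least ⌈131/16⌉ = 9 jobs.

9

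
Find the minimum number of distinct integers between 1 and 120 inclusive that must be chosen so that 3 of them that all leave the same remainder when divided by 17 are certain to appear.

35

By pigeonhole, the 17 residue classes mod 17 are the pigeonholes.
With 34 integers one could put 2 in each residue class and have no class reach 3.
The 35th integer pushes some class to 3, so 17·2 + 1 = 35.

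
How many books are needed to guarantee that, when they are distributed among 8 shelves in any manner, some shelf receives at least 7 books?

49

With 48 books one could put exactly 6 in each of the 8 shelves, and no shelf would reach 7.
By the pigeonhole principle, one more book must land in a shelf that already has 6, giving it 7.
So 8 × 6 + 1 = 49 books are required.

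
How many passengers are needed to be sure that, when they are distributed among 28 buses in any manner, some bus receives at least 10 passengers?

With 252 passengers one could put exactly 9 in each of the 28 buses, and no bus would reach 10.
One more passenger must land in a bus that already has 9, giving it 10.
So 28 × 9 + 1 = 253 passengers are required.

253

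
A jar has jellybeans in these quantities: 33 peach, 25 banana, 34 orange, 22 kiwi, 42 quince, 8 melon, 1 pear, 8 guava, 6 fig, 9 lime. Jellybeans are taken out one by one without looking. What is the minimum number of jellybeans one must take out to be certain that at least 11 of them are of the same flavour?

83

Put each drawn jellybean into a box by flavour. The largest draw with every box below 11 takes min(count, 10) from each flavour; flavours with fewer than 10 contribute all they have.
Σ min(cᵢ, 10) = 10 + 10 + 10 + 10 + 10 + 8 + 1 + 8 + 6 + 9 = 82.
Draw number 82 + 1 = 83 must push one box to 11.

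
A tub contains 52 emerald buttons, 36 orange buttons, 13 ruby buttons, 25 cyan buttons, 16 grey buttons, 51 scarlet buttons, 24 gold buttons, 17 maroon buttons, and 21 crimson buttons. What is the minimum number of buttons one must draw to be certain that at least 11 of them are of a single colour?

91

By pigeonhole, the 9 colours are the holes; the buttons drawn are the pigeons.
To avoid 11 of any one colour, the worst case takes at most 10 of each colour.
That gives 10 + 10 + 10 + 10 + 10 + 10 + 10 + 10 + 10 = 90 buttons with no colour reaching 11.
The next button forces some colour to 11, so 90 + 1 = 91.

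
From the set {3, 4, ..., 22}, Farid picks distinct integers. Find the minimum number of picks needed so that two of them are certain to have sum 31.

Group the elements by complementary pair {x, 31−x}: {9,22}, {10,21}, {11,20}, …, giving 7 two-element pairs and 6 integers whose partner 31−x falls outside [3,22].
By the pigeonhole principle, treating each of those 13 groups as a pigeonhole, one can pick one integer per group — 13 integers — with no two summing to 31.
The 14th integer lands in an occupied pair, forcing a sum of 31.

14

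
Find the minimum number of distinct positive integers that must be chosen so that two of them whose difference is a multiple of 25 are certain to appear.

Integers whose pairwise differences are multiples of 25 are exactly those sharing a remainder mod 25. The 25 residue classes mod 25 are the pigeonholes.
With 25 integers one could put 1 in each residue class and have no class reach 2.
The 26th integer pushes some class to 2, so 25·1 + 1 = 26.

26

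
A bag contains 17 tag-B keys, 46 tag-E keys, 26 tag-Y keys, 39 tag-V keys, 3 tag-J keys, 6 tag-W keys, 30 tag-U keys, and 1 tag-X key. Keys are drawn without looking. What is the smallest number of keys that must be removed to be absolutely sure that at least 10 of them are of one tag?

The 8 tags are the holes; the keys drawn are the pigeons.
To avoid 10 of any one tag, the worst case takes at most 9 of each tag, or every key of a tag that has fewer than 9.
That gives 9 + 9 + 9 + 9 + 3 + 6 + 9 + 1 = 55 keys with no tag reaching 10.
The next key forces some tag to 10, so 55 + 1 = 56.

56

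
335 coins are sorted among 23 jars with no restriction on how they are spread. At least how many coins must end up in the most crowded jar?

15

By the pigeonhole principle, the 23 jars are the holes and the 335 coins are the pigeons.
If every jar held at most 14 coins, the total would be at most 23 × 14 = 322, which is less than 335.
So some jar holds at least ⌈335/23⌉ = 15 coins.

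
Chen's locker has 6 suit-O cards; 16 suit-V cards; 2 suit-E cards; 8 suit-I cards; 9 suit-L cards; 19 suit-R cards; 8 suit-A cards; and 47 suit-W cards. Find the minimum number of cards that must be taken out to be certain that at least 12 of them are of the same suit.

67

An adversary could hand out at most 11 cards per suit (5 suits run out sooner): 6 + 11 + 2 + 8 + 9 + 11 + 8 + 11 = 66 cards and still no suit has 12.
One more card lands in a suit already at 11, so 67 draws are enough and 66 are not.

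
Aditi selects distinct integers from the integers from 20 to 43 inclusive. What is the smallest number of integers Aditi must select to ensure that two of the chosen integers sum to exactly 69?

16

Two chosen integers sum to 69 exactly when both halves of some pair {x, 69−x} with 26 ≤ x ≤ 69−x ≤ 43 are chosen — 9 such pairs.
The remaining 6 elements (those with no distinct partner in range) can never complete a 69-sum, so the worst case takes all of them and one from each pair: 6 + 9 = 15.
By the pigeonhole principle, the 16th integer has to be the second member of some pair, so 15 + 1 = 16.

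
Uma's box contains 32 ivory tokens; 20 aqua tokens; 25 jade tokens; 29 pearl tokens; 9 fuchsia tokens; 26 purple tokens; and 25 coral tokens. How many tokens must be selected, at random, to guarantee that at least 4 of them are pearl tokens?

141

In the worst case for collecting pearl tokens, every non-pearl token comes out first.
There are 32 + 20 + 25 + 9 + 26 + 25 = 137 non-pearl tokens altogether.
After those, each further token must be pearl, so 137 + 4 = 141 draws guarantee 4 pearl tokens.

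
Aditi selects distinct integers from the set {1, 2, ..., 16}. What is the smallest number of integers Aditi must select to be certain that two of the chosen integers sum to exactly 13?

Two chosen integers sum to 13 exactly when both halves of some pair {x, 13−x} with 1 ≤ x ≤ 13−x ≤ 12 are chosen — 6 such pairs.
The remaining 4 elements (those with no distinct partner in range) can never complete a 13-sum, so the worst case takes all of them and one from each pair: 4 + 6 = 10.
By pigeonhole, the 11th integer has to be the second member of some pair, so 10 + 1 = 11.

11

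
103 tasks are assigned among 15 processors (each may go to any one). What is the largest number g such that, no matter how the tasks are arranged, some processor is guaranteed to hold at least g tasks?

7

By pigeonhole, the 15 processors are the holes and the 103 tasks are the pigeons.
If every processor held at most 6 tasks, the total would be at most 15 × 6 = 90, which is less than 103.
So some processor holds at least ⌈103/15⌉ = 7 tasks.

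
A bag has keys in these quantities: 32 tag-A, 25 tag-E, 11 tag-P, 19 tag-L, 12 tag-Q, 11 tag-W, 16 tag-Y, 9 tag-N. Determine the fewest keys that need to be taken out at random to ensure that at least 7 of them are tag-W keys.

In the worst case for collecting tag-W keys, every non-tag-W key comes out first.
There are 32 + 25 + 11 + 19 + 12 + 16 + 9 = 124 non-tag-W keys altogether.
After those, each further key must be tag-W, so 124 + 7 = 131 draws guarantee 7 tag-W keys.

131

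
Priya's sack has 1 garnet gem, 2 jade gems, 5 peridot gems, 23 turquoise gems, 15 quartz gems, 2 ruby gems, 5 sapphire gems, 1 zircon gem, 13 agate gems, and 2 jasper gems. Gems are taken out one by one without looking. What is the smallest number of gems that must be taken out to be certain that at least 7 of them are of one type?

An adversary could hand out at most 6 gems per type (7 types run out sooner): 1 + 2 + 5 + 6 + 6 + 2 + 5 + 1 + 6 + 2 = 36 gems and still no type has 7.
Pigeonhole: one more gem lands in a type already at 6, so 37 draws are enough and 36 are not.

37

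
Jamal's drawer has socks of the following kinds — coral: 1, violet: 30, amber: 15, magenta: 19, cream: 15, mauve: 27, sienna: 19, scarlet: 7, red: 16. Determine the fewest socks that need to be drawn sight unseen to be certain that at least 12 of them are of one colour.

86

The 9 colours are the holes; the socks drawn are the pigeons.
To avoid 12 of any one colour, the worst case takes at most 11 of each colour, or every sock of a colour that has fewer than 11.
That gives 1 + 11 + 11 + 11 + 11 + 11 + 11 + 7 + 11 = 85 socks with no colour reaching 12.
The next sock forces some colour to 12, so 85 + 1 = 86.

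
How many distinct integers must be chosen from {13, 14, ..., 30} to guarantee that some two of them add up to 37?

13

Two chosen integers sum to 37 exactly when both halves of some pair {x, 37−x} with 13 ≤ x ≤ 37−x ≤ 24 are chosen — 6 such pairs.
The remaining 6 elements (those with no distinct partner in range) can never complete a 37-sum, so the worst case takes all of them and one from each pair: 6 + 6 = 12.
The 13th integer has to be the second member of some pair, so 12 + 1 = 13.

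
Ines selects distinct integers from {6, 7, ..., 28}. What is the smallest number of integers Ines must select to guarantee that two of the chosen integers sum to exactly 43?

Two chosen integers sum to 43 exactly when both halves of some pair {x, 43−x} with 15 ≤ x ≤ 43−x ≤ 28 are chosen — 7 such pairs.
The remaining 9 elements (those with no distinct partner in range) can never complete a 43-sum, so the worst case takes all of them and one from each pair: 9 + 7 = 16.
By the pigeonhole principle, the 17th integer has to be the second member of some pair, so 16 + 1 = 17.

17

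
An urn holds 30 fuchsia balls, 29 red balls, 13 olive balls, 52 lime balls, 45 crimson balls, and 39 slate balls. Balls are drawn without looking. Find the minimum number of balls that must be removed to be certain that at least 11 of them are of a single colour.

61

Pigeonhole: put each drawn ball into a box by colour. The largest draw with every box below 11 takes min(count, 10) from each colour.
Σ min(cᵢ, 10) = 10 + 10 + 10 + 10 + 10 + 10 = 60.
Draw number 60 + 1 = 61 must push one box to 11.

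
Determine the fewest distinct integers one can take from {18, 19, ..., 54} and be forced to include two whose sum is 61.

25

Two chosen integers sum to 61 exactly when both halves of some pair {x, 61−x} with 18 ≤ x ≤ 61−x ≤ 43 are chosen — 13 such pairs.
The remaining 11 elements (those with no distinct partner in range) can never complete a 61-sum, so the worst case takes all of them and one from each pair: 11 + 13 = 24.
The 25th integer has to be the second member of some pair, so 24 + 1 = 25.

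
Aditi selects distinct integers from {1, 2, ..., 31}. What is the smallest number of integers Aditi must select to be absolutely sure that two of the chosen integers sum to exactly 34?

18

Two chosen integers sum to 34 exactly when both halves of some pair {x, 34−x} with 3 ≤ x ≤ 34−x ≤ 31 are chosen — 14 such pairs.
The remaining 3 elements (those with no distinct partner in range) can never complete a 34-sum, so the worst case takes all of them and one from each pair: 3 + 14 = 17.
The 18th integer has to be the second member of some pair, so 17 + 1 = 18.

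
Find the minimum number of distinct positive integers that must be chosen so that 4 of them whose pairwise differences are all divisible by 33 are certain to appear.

Integers whose pairwise differences are multiples of 33 are exactly those sharing a remainder mod 33. The 33 residue classes mod 33 are the pigeonholes.
With 99 integers one could put 3 in each residue class and have no class reach 4.
The 100th integer pushes some class to 4, so 33·3 + 1 = 100.

100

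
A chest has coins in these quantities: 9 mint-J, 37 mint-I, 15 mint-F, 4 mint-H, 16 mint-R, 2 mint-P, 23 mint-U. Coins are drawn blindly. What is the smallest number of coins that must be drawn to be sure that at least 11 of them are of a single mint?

56

Put each drawn coin into a box by mint. The largest draw with every box below 11 takes min(count, 10) from each mint; mints with fewer than 10 contribute all they have.
Σ min(cᵢ, 10) = 9 + 10 + 10 + 4 + 10 + 2 + 10 = 55.
Draw number 55 + 1 = 56 must push one box to 11.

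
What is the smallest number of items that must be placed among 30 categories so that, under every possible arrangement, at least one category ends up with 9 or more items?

241

With 240 items one could put exactly 8 in each of the 30 categories, and no category would reach 9.
By the pigeonhole principle, one more item must land in a category that already has 8, giving it 9.
So 30 × 8 + 1 = 241 items are required.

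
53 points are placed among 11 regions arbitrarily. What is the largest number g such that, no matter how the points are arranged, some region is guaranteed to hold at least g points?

The 11 regions are the holes and the 53 points are the pigeons.
If every region held at most 4 points, the total would be at most 11 × 4 = 44, which is less than 53.
So some region holds at least ⌈53/11⌉ = 5 points.

5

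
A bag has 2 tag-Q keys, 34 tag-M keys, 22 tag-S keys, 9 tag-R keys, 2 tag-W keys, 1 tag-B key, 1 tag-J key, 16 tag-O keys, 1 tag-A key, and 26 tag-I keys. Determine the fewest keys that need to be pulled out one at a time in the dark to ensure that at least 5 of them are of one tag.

28

Pigeonhole: the 10 tags are the holes; the keys drawn are the pigeons.
To avoid 5 of any one tag, the worst case takes at most 4 of each tag, or every key of a tag that has fewer than 4.
That gives 2 + 4 + 4 + 4 + 2 + 1 + 1 + 4 + 1 + 4 = 27 keys with no tag reaching 5.
The next key forces some tag to 5, so 27 + 1 = 28.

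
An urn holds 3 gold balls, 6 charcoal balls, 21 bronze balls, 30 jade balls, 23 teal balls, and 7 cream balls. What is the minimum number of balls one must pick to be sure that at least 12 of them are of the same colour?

50

An adversary could hand out at most 11 balls per colour (gold, charcoal, cream run out sooner): 3 + 6 + 11 + 11 + 11 + 7 = 49 balls and still no colour has 12.
One more ball lands in a colour already at 11, so 50 draws are enough and 49 are not.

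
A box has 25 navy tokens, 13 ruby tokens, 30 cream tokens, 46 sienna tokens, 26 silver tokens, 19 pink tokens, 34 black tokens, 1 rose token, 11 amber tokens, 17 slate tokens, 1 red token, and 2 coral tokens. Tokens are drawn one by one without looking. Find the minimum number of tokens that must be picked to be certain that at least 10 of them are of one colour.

86

By the pigeonhole principle, the 12 colours are the holes; the tokens drawn are the pigeons.
To avoid 10 of any one colour, the worst case takes at most 9 of each colour, or every token of a colour that has fewer than 9.
That gives 9 + 9 + 9 + 9 + 9 + 9 + 9 + 1 + 9 + 9 + 1 + 2 = 85 tokens with no colour reaching 10.
The next token forces some colour to 10, so 85 + 1 = 86.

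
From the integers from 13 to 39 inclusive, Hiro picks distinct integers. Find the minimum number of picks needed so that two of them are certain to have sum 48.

17

Group the elements by complementary pair {x, 48−x}: {13,35}, {14,34}, {15,33}, …, giving 11 two-element pairs; the single value 24 (it cannot pair with itself since the integers are distinct); and 4 integers whose partner 48−x falls outside [13,39].
By pigeonhole, treating each of those 16 groups as a pigeonhole, one can pick one integer per group — 16 integers — with no two summing to 48.
The 17th integer lands in an occupied pair, forcing a sum of 48.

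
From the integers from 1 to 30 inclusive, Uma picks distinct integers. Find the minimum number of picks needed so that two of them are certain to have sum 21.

Group the elements by complementary pair {x, 21−x}: {1,20}, {2,19}, {3,18}, …, giving 10 two-element pairs and 10 integers whose partner 21−x falls outside [1,30].
By pigeonhole, treating each of those 20 groups as a pigeonhole, one can pick one integer per group — 20 integers — with no two summing to 21.
The 21st integer lands in an occupied pair, forcing a sum of 21.

21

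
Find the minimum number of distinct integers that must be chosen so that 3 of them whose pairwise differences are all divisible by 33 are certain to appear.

67

Integers whose pairwise differences are multiples of 33 are exactly those sharing a remainder mod 33. By pigeonhole, the 33 residue classes mod 33 are the pigeonholes.
With 66 integers one could put 2 in each residue class and have no class reach 3.
The 67th integer pushes some class to 3, so 33·2 + 1 = 67.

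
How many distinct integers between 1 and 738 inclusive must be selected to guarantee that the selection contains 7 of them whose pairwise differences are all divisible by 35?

211

Integers whose pairwise differences are multiples of 35 are exactly those sharing a remainder mod 35. The 35 residue classes mod 35 are the pigeonholes.
With 210 integers one could put 6 in each residue class and have no class reach 7.
The 211th integer pushes some class to 7, so 35·6 + 1 = 211.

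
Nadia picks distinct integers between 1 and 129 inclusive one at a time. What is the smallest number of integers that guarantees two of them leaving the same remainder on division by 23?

The 23 residue classes mod 23 are the pigeonholes.
With 23 integers one could put 1 in each residue class and have no class reach 2.
The 24th integer pushes some class to 2, so 23·1 + 1 = 24.

24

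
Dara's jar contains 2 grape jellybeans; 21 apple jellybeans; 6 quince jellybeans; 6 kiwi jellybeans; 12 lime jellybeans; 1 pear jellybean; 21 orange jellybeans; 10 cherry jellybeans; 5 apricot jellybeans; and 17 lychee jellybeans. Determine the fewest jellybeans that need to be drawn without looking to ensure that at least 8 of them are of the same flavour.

The 10 flavours are the holes; the jellybeans drawn are the pigeons.
To avoid 8 of any one flavour, the worst case takes at most 7 of each flavour, or every jellybean of a flavour that has fewer than 7.
That gives 2 + 7 + 6 + 6 + 7 + 1 + 7 + 7 + 5 + 7 = 55 jellybeans with no flavour reaching 8.
The next jellybean forces some flavour to 8, so 55 + 1 = 56.

56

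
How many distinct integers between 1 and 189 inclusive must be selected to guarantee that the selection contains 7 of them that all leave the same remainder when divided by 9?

By pigeonhole, the 9 residue classes mod 9 are the pigeonholes.
With 54 integers one could put 6 in each residue class and have no class reach 7.
The 55th integer pushes some class to 7, so 9·6 + 1 = 55.

55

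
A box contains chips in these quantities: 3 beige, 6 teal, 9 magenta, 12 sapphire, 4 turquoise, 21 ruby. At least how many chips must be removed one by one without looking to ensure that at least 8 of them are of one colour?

Put each drawn chip into a box by colour. The largest draw with every box below 8 takes min(count, 7) from each colour; colours with fewer than 7 contribute all they have.
Σ min(cᵢ, 7) = 3 + 6 + 7 + 7 + 4 + 7 = 34.
Draw number 34 + 1 = 35 must push one box to 8.

35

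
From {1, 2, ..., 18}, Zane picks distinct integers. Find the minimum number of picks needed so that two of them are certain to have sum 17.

Group the elements by complementary pair {x, 17−x}: {1,16}, {2,15}, {3,14}, …, giving 8 two-element pairs and 2 integers whose partner 17−x falls outside [1,18].
Treating each of those 10 groups as a pigeonhole, one can pick one integer per group — 10 integers — with no two summing to 17.
The 11th integer lands in an occupied pair, forcing a sum of 17.

11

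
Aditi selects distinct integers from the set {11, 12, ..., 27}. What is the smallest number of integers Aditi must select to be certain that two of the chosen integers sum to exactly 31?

13

Group the elements by complementary pair {x, 31−x}: {11,20}, {12,19}, {13,18}, …, giving 5 two-element pairs and 7 integers whose partner 31−x falls outside [11,27].
By the pigeonhole principle, treating each of those 12 groups as a pigeonhole, one can pick one integer per group — 12 integers — with no two summing to 31.
The 13th integer lands in an occupied pair, forcing a sum of 31.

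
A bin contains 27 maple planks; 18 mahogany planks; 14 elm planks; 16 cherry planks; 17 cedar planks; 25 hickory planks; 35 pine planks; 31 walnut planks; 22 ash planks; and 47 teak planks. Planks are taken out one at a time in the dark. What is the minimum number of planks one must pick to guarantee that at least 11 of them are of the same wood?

101

By the pigeonhole principle, the 10 woods are the holes; the planks drawn are the pigeons.
To avoid 11 of any one wood, the worst case takes at most 10 of each wood.
That gives 10 + 10 + 10 + 10 + 10 + 10 + 10 + 10 + 10 + 10 = 100 planks with no wood reaching 11.
The next plank forces some wood to 11, so 100 + 1 = 101.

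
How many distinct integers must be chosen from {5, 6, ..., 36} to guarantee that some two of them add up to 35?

20

A set avoiding the sum 35 can contain at most one of each pair {x, 35−x}, plus the 6 elements whose complement lies outside the range.
The integers 18, …, 36 (19 of them) are such a set: any two sum to at least 18+19 = 37 > 35.
Any 20th integer completes one of the 13 pairs, so 20 choices force a sum of 35.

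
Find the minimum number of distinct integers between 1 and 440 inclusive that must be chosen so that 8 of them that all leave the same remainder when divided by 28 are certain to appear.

By pigeonhole, the 28 residue classes mod 28 are the pigeonholes.
With 196 integers one could put 7 in each residue class and have no class reach 8.
The 197th integer pushes some class to 8, so 28·7 + 1 = 197.

197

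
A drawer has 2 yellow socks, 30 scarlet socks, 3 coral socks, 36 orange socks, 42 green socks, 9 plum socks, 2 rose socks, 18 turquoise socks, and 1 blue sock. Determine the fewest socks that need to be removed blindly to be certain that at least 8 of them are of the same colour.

An adversary could hand out at most 7 socks per colour (4 colours run out sooner): 2 + 7 + 3 + 7 + 7 + 7 + 2 + 7 + 1 = 43 socks and still no colour has 8.
Pigeonhole: one more sock lands in a colour already at 7, so 44 draws are enough and 43 are not.

44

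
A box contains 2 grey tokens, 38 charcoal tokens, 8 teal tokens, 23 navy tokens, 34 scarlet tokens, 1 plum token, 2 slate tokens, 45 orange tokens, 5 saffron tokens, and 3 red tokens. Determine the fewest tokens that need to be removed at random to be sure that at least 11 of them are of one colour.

62

An adversary could hand out at most 10 tokens per colour (6 colours run out sooner): 2 + 10 + 8 + 10 + 10 + 1 + 2 + 10 + 5 + 3 = 61 tokens and still no colour has 11.
Pigeonhole: one more token lands in a colour already at 10, so 62 draws are enough and 61 are not.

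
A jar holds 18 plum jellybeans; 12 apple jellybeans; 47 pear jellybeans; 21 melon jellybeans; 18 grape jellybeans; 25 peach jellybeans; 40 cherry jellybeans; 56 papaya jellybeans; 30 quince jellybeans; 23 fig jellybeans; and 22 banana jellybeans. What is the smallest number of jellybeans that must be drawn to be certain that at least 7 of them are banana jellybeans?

297

In the worst case for collecting banana jellybeans, every non-banana jellybean comes out first.
There are 18 + 12 + 47 + 21 + 18 + 25 + 40 + 56 + 30 + 23 = 290 non-banana jellybeans altogether.
After those, each further jellybean must be banana, so 290 + 7 = 297 draws guarantee 7 banana jellybeans.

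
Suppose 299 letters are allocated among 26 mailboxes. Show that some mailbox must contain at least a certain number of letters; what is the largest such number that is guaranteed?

The 26 mailboxes are the holes and the 299 letters are the pigeons.
If every mailbox held at most 11 letters, the total would be at most 26 × 11 = 286, which is less than 299.
So some mailbox holds at least ⌈299/26⌉ = 12 letters.

12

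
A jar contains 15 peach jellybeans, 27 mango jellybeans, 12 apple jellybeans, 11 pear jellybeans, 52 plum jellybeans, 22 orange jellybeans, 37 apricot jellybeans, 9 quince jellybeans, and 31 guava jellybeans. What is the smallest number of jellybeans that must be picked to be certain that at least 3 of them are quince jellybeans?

In the worst case for collecting quince jellybeans, every non-quince jellybean comes out first.
There are 15 + 27 + 12 + 11 + 52 + 22 + 37 + 31 = 207 non-quince jellybeans altogether.
After those, each further jellybean must be quince, so 207 + 3 = 210 draws guarantee 3 quince jellybeans.

210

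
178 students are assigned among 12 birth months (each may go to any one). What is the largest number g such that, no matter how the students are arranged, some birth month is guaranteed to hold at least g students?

15

By the pigeonhole principle, the 12 birth months are the holes and the 178 students are the pigeons.
If every birth month held at most 14 students, the total would be at most 12 × 14 = 168, which is less than 178.
So some birth month holds at least ⌈178/12⌉ = 15 students.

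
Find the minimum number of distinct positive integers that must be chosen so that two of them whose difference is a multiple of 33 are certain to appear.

34

Integers whose pairwise differences are multiples of 33 are exactly those sharing a remainder mod 33. The 33 residue classes mod 33 are the pigeonholes.
With 33 integers one could put 1 in each residue class and have no class reach 2.
The 34th integer pushes some class to 2, so 33·1 + 1 = 34.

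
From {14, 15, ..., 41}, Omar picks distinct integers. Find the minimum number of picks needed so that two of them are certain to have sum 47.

19

A set avoiding the sum 47 can contain at most one of each pair {x, 47−x}, plus the 8 elements whose complement lies outside the range.
The integers 24, …, 41 (18 of them) are such a set: any two sum to at least 24+25 = 49 > 47.
Any 19th integer completes one of the 10 pairs, so 19 choices force a sum of 47.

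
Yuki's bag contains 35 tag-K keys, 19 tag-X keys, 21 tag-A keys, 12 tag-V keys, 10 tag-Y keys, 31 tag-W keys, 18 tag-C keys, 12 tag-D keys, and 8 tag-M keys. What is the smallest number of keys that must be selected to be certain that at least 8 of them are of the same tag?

64

Put each drawn key into a box by tag. The largest draw with every box below 8 takes min(count, 7) from each tag.
Σ min(cᵢ, 7) = 7 + 7 + 7 + 7 + 7 + 7 + 7 + 7 + 7 = 63.
Draw number 63 + 1 = 64 must push one box to 8.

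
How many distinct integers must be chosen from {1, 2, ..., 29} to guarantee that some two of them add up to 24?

19

Two chosen integers sum to 24 exactly when both halves of some pair {x, 24−x} with 1 ≤ x ≤ 24−x ≤ 23 are chosen — 11 such pairs.
The remaining 7 elements (those with no distinct partner in range) can never complete a 24-sum, so the worst case takes all of them and one from each pair: 7 + 11 = 18.
Pigeonhole: the 19th integer has to be the second member of some pair, so 18 + 1 = 19.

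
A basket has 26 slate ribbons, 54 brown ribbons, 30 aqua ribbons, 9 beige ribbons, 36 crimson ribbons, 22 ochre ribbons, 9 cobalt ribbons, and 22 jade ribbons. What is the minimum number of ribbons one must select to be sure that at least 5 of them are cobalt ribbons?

In the worst case for collecting cobalt ribbons, every non-cobalt ribbon comes out first.
There are 26 + 54 + 30 + 9 + 36 + 22 + 22 = 199 non-cobalt ribbons altogether.
After those, each further ribbon must be cobalt, so 199 + 5 = 204 draws guarantee 5 cobalt ribbons.

204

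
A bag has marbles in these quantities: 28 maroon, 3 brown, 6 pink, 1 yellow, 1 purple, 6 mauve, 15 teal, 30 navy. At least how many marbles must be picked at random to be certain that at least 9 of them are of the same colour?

By pigeonhole, the 8 colours are the holes; the marbles drawn are the pigeons.
To avoid 9 of any one colour, the worst case takes at most 8 of each colour, or every marble of a colour that has fewer than 8.
That gives 8 + 3 + 6 + 1 + 1 + 6 + 8 + 8 = 41 marbles with no colour reaching 9.
The next marble forces some colour to 9, so 41 + 1 = 42.

42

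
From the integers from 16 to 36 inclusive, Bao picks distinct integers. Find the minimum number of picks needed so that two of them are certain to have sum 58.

Group the elements by complementary pair {x, 58−x}: {22,36}, {23,35}, {24,34}, …, giving 7 two-element pairs, the single value 29 (it cannot pair with itself since the integers are distinct), and 6 integers whose partner 58−x falls outside [16,36].
By pigeonhole, treating each of those 14 groups as a pigeonhole, one can pick one integer per group — 14 integers — with no two summing to 58.
The 15th integer lands in an occupied pair, forcing a sum of 58.

15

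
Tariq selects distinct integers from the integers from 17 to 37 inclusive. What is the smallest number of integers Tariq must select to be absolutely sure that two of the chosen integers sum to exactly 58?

14

Two chosen integers sum to 58 exactly when both halves of some pair {x, 58−x} with 21 ≤ x ≤ 58−x ≤ 37 are chosen — 8 such pairs.
The remaining 5 elements (those with no distinct partner in range) can never complete a 58-sum, so the worst case takes all of them and one from each pair: 5 + 8 = 13.
The 14th integer has to be the second member of some pair, so 13 + 1 = 14.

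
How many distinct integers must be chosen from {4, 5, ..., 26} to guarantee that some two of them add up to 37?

Group the elements by complementary pair {x, 37−x}: {11,26}, {12,25}, {13,24}, …, giving 8 two-element pairs and 7 integers whose partner 37−x falls outside [4,26].
By the pigeonhole principle, treating each of those 15 groups as a pigeonhole, one can pick one integer per group — 15 integers — with no two summing to 37.
The 16th integer lands in an occupied pair, forcing a sum of 37.

16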